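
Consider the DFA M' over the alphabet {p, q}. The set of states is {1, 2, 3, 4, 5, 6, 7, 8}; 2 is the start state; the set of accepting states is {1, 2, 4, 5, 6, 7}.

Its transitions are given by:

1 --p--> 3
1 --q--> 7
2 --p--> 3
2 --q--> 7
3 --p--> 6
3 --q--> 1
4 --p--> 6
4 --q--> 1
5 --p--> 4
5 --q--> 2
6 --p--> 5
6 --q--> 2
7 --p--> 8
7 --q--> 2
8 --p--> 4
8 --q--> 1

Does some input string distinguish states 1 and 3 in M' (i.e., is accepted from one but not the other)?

Yes

All states are reachable from the start state.
P0 = {1,2,4,5,6,7} | {3,8}.
Refine {1,2,4,5,6,7} on symbol p: members go to different blocks, giving {1,2,7} and {4,5,6}.
Stable partition: {1,2,7} | {3,8} | {4,5,6} — 3 equivalence classes.
1 and 3 end up in different blocks, so they are distinguishable. For instance, the string 'ε' is accepted from only 1.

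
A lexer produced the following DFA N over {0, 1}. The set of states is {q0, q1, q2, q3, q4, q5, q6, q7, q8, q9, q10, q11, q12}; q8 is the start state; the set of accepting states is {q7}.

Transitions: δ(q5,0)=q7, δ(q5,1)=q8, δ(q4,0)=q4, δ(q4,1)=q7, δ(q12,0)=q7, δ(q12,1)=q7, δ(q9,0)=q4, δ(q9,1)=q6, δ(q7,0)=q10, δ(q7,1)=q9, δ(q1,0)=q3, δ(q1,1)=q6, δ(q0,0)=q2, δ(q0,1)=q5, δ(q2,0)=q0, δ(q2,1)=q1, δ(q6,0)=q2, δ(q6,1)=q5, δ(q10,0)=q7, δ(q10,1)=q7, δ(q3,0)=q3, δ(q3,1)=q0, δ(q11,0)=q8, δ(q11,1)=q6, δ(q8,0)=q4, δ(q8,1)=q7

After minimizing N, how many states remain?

8

First remove the unreachable states {q11,q12}; 11 states remain.
Initial partition by acceptance: {q7} | {q0,q1,q2,q3,q4,q5,q6,q8,q9,q10}.
Split {q0,q1,q2,q3,q4,q5,q6,q8,q9,q10} by δ(·,0) → {q0,q1,q2,q3,q4,q6,q8,q9} and {q5,q10}.
Refine {q0,q1,q2,q3,q4,q6,q8,q9} on symbol 1: members go to different blocks, giving {q1,q2,q3,q9} and {q0,q6} and {q4,q8}.
On input 0, block {q1,q2,q3,q9} splits into {q1,q3} and {q2} and {q9}.
Split {q5,q10} by δ(·,1) → {q5} and {q10}.
Stable partition: {q7} | {q1,q3} | {q5} | {q0,q6} | {q4,q8} | {q2} | {q9} | {q10} — 8 equivalence classes.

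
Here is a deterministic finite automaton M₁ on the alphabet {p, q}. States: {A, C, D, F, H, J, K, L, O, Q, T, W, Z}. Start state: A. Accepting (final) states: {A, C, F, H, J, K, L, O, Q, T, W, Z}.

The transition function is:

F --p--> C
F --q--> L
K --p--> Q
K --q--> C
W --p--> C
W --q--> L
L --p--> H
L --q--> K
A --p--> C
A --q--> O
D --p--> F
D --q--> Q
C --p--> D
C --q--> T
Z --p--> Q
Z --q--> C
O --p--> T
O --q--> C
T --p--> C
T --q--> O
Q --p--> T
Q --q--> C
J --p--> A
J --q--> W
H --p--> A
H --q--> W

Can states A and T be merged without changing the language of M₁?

Reachable states from the start: {A,C,D,F,H,K,L,O,Q,T,W}. Unreachable: {J,Z} — drop them.
Initial partition by acceptance: {A,C,F,H,K,L,O,Q,T,W} | {D}.
Refine {A,C,F,H,K,L,O,Q,T,W} on symbol p: members go to different blocks, giving {A,F,H,K,L,O,Q,T,W} and {C}.
Refine {A,F,H,K,L,O,Q,T,W} on symbol p: members go to different blocks, giving {H,K,L,O,Q} and {A,F,T,W}.
Split {H,K,L,O,Q} by δ(·,p) → {H,O,Q} and {K,L}.
Refine {H,O,Q} on symbol q: members go to different blocks, giving {O,Q} and {H}.
Refine {A,F,T,W} on symbol q: members go to different blocks, giving {F,W} and {A,T}.
Refine {K,L} on symbol p: members go to different blocks, giving {L} and {K}.
The partition is now stable with 8 blocks: {O,Q} | {D} | {C} | {F,W} | {L} | {H} | {A,T} | {K}.
A and T lie in the same block of the stable partition, so they are equivalent — no string distinguishes them.

Yes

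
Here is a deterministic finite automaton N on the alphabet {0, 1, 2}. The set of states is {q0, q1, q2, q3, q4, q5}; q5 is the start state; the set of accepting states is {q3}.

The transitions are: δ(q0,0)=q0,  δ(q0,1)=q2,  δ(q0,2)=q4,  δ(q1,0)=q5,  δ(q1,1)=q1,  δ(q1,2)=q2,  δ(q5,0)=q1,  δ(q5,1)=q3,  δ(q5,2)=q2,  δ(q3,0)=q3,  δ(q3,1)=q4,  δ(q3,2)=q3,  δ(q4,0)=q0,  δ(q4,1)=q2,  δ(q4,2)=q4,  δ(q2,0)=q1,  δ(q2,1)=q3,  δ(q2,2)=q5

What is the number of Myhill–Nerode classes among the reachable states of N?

All states are reachable from the start state.
P0 = {q3} | {q0,q1,q2,q4,q5}.
Refine {q0,q1,q2,q4,q5} on symbol 1: members go to different blocks, giving {q0,q1,q4} and {q2,q5}.
Refine {q0,q1,q4} on symbol 0: members go to different blocks, giving {q0,q4} and {q1}.
Stable partition: {q3} | {q0,q4} | {q2,q5} | {q1} — 4 equivalence classes.

4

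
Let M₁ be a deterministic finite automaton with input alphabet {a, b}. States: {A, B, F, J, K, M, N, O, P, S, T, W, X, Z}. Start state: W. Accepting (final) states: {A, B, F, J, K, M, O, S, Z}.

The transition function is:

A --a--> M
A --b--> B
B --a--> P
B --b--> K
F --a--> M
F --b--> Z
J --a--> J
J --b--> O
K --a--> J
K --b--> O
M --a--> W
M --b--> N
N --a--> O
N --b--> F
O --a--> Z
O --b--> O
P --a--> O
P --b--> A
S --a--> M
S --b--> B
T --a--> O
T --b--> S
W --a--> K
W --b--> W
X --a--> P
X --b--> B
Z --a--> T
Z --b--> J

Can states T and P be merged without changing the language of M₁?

Yes

First remove the unreachable states {X}; 13 states remain.
Initial partition by acceptance: {A,B,F,J,K,M,O,S,Z} | {N,P,T,W}.
Split {A,B,F,J,K,M,O,S,Z} by δ(·,a) → {A,F,J,K,O,S} and {B,M,Z}.
On input a, block {A,F,J,K,O,S} splits into {A,F,O,S} and {J,K}.
Refine {A,F,O,S} on symbol b: members go to different blocks, giving {A,F,S} and {O}.
Refine {N,P,T,W} on symbol a: members go to different blocks, giving {N,P,T} and {W}.
On input a, block {B,M,Z} splits into {B,Z} and {M}.
The partition is now stable with 7 blocks: {A,F,S} | {N,P,T} | {B,Z} | {J,K} | {O} | {W} | {M}.
T and P lie in the same block of the stable partition, so they are equivalent — no string distinguishes them.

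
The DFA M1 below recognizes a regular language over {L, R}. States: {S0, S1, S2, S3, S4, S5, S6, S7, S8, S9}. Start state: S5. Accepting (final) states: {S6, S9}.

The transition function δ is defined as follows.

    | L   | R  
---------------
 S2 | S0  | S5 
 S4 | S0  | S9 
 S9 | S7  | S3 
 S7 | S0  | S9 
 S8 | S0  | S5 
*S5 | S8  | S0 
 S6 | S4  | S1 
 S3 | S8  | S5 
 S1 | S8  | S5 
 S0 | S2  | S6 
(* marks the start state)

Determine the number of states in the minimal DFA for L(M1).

All states are reachable from the start state.
Start with accepting vs non-accepting: {S6,S9} | {S0,S1,S2,S3,S4,S5,S7,S8}.
On input R, block {S0,S1,S2,S3,S4,S5,S7,S8} splits into {S1,S2,S3,S5,S8} and {S0,S4,S7}.
On input L, block {S1,S2,S3,S5,S8} splits into {S1,S3,S5} and {S2,S8}.
On input R, block {S1,S3,S5} splits into {S1,S3} and {S5}.
Split {S0,S4,S7} by δ(·,L) → {S4,S7} and {S0}.
No further refinement is possible. Final partition (6 blocks): {S6,S9} | {S1,S3} | {S4,S7} | {S2,S8} | {S5} | {S0}.

6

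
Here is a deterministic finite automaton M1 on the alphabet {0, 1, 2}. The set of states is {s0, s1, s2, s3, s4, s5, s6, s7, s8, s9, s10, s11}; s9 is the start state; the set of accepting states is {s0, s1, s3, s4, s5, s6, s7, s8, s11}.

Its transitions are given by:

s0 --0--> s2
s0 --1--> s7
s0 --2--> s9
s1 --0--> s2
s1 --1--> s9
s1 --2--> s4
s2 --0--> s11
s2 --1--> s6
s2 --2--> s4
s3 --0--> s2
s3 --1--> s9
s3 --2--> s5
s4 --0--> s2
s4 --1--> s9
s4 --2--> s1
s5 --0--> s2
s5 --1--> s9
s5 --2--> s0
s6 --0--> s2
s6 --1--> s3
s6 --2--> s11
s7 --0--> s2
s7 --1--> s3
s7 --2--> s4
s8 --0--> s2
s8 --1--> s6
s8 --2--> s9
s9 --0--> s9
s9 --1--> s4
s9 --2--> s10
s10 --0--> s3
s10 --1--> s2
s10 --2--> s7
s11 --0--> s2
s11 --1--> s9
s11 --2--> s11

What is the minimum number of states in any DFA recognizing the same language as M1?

First remove the unreachable states {s8}; 11 states remain.
Initial partition by acceptance: {s0,s1,s3,s4,s5,s6,s7,s11} | {s2,s9,s10}.
Split {s0,s1,s3,s4,s5,s6,s7,s11} by δ(·,1) → {s1,s3,s4,s5,s11} and {s0,s6,s7}.
Refine {s1,s3,s4,s5,s11} on symbol 2: members go to different blocks, giving {s1,s3,s4,s11} and {s5}.
On input 2, block {s1,s3,s4,s11} splits into {s1,s4,s11} and {s3}.
On input 0, block {s2,s9,s10} splits into {s2} and {s9} and {s10}.
Split {s0,s6,s7} by δ(·,1) → {s6,s7} and {s0}.
No further refinement is possible. Final partition (8 blocks): {s1,s4,s11} | {s2} | {s6,s7} | {s5} | {s3} | {s9} | {s10} | {s0}.

8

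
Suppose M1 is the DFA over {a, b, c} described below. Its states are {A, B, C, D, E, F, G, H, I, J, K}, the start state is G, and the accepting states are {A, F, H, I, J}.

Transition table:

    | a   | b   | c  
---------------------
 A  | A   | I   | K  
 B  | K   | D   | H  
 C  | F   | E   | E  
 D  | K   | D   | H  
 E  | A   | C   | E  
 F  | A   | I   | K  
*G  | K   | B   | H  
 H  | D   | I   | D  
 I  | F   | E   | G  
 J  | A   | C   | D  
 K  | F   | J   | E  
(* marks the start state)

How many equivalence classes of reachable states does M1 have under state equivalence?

6

Every state is reachable, so we keep all 11.
Start with accepting vs non-accepting: {A,F,H,I,J} | {B,C,D,E,G,K}.
Refine {A,F,H,I,J} on symbol a: members go to different blocks, giving {A,F,I,J} and {H}.
On input b, block {A,F,I,J} splits into {A,F} and {I,J}.
On input a, block {B,C,D,E,G,K} splits into {B,D,G} and {C,E,K}.
On input b, block {C,E,K} splits into {C,E} and {K}.
Stable partition: {A,F} | {B,D,G} | {H} | {I,J} | {C,E} | {K} — 6 equivalence classes.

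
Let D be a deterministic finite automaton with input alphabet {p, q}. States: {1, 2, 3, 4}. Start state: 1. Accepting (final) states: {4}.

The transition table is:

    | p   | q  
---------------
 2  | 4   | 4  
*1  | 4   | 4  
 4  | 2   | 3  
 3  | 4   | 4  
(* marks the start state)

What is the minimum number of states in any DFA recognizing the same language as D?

P0 = {4} | {1,2,3}.
No further refinement is possible. Final partition (2 blocks): {4} | {1,2,3}.

2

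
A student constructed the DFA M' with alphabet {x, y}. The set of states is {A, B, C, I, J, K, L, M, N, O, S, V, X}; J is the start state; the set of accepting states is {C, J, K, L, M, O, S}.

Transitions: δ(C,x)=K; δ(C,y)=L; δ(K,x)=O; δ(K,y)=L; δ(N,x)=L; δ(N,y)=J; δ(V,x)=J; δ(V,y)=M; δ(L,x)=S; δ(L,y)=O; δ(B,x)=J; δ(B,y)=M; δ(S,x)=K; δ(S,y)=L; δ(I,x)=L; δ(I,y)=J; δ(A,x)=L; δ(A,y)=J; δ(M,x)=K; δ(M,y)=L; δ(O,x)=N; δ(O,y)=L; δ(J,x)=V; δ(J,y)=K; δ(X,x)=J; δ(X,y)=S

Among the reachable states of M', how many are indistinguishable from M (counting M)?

2

First remove the unreachable states {A,B,C,I,X}; 8 states remain.
P0 = {J,K,L,M,O,S} | {N,V}.
On input x, block {J,K,L,M,O,S} splits into {K,L,M,S} and {J,O}.
Split {K,L,M,S} by δ(·,x) → {L,M,S} and {K}.
On input x, block {L,M,S} splits into {M,S} and {L}.
On input x, block {N,V} splits into {V} and {N}.
Refine {J,O} on symbol x: members go to different blocks, giving {J} and {O}.
No further refinement is possible. Final partition (7 blocks): {M,S} | {V} | {J} | {K} | {L} | {N} | {O}.
State M belongs to the block {M,S}, which has 2 states.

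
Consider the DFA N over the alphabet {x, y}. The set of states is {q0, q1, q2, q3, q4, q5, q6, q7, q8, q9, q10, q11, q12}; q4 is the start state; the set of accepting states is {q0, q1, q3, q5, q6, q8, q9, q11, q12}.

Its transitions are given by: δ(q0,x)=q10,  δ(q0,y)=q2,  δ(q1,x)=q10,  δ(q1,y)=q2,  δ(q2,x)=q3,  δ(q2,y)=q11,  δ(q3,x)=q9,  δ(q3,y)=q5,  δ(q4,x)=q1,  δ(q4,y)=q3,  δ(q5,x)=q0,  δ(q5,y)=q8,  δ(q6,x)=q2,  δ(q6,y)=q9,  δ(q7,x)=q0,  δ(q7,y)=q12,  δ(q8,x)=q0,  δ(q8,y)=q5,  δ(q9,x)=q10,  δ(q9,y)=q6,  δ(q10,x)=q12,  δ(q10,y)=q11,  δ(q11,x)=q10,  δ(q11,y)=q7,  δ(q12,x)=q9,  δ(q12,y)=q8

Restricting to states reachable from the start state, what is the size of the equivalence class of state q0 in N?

All states are reachable from the start state.
P0 = {q0,q1,q3,q5,q6,q8,q9,q11,q12} | {q2,q4,q7,q10}.
On input x, block {q0,q1,q3,q5,q6,q8,q9,q11,q12} splits into {q0,q1,q6,q9,q11} and {q3,q5,q8,q12}.
Split {q0,q1,q6,q9,q11} by δ(·,y) → {q0,q1,q11} and {q6,q9}.
Split {q2,q4,q7,q10} by δ(·,x) → {q2,q10} and {q4,q7}.
Refine {q0,q1,q11} on symbol y: members go to different blocks, giving {q0,q1} and {q11}.
Split {q3,q5,q8,q12} by δ(·,x) → {q3,q12} and {q5,q8}.
Stable partition: {q0,q1} | {q2,q10} | {q3,q12} | {q6,q9} | {q4,q7} | {q11} | {q5,q8} — 7 equivalence classes.
State q0 belongs to the block {q0,q1}, which has 2 states.

2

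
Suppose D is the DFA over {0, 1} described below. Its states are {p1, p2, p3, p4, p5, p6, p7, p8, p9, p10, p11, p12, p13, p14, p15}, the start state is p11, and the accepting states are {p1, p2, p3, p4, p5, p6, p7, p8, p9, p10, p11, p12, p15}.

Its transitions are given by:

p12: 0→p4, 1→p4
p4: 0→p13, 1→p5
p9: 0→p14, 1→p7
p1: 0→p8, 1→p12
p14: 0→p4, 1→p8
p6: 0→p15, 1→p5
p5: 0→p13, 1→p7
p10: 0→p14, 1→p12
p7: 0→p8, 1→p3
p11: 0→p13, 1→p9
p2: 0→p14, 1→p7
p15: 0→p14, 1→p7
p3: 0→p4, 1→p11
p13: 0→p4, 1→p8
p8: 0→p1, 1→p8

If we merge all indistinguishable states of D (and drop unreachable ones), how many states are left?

First remove the unreachable states {p2,p6,p10,p15}; 11 states remain.
Start with accepting vs non-accepting: {p1,p3,p4,p5,p7,p8,p9,p11,p12} | {p13,p14}.
Refine {p1,p3,p4,p5,p7,p8,p9,p11,p12} on symbol 0: members go to different blocks, giving {p1,p3,p7,p8,p12} and {p4,p5,p9,p11}.
On input 0, block {p1,p3,p7,p8,p12} splits into {p1,p7,p8} and {p3,p12}.
Refine {p1,p7,p8} on symbol 1: members go to different blocks, giving {p1,p7} and {p8}.
On input 1, block {p4,p5,p9,p11} splits into {p4,p11} and {p5,p9}.
Stable partition: {p1,p7} | {p13,p14} | {p4,p11} | {p3,p12} | {p8} | {p5,p9} — 6 equivalence classes.

6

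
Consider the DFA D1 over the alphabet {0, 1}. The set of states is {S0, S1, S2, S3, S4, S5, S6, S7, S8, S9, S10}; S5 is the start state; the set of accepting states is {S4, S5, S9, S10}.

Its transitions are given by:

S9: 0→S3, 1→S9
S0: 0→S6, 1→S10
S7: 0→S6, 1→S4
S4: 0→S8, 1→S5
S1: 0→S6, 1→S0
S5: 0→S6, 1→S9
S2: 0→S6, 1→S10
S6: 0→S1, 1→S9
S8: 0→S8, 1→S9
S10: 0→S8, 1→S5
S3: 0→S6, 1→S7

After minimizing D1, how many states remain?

First remove the unreachable states {S2}; 10 states remain.
Initial partition by acceptance: {S4,S5,S9,S10} | {S0,S1,S3,S6,S7,S8}.
Split {S0,S1,S3,S6,S7,S8} by δ(·,1) → {S0,S6,S7,S8} and {S1,S3}.
Split {S4,S5,S9,S10} by δ(·,0) → {S4,S5,S10} and {S9}.
Refine {S4,S5,S10} on symbol 1: members go to different blocks, giving {S4,S10} and {S5}.
On input 0, block {S0,S6,S7,S8} splits into {S0,S7,S8} and {S6}.
Split {S0,S7,S8} by δ(·,0) → {S0,S7} and {S8}.
No further refinement is possible. Final partition (7 blocks): {S4,S10} | {S0,S7} | {S1,S3} | {S9} | {S5} | {S6} | {S8}.

7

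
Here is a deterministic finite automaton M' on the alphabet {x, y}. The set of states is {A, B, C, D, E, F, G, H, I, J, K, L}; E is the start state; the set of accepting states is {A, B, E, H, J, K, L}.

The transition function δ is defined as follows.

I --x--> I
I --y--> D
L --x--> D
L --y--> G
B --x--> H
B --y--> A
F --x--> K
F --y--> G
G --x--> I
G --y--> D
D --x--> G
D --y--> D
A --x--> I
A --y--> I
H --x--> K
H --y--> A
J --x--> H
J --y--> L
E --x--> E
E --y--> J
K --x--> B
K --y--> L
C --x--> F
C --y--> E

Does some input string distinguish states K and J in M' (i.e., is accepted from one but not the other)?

Reachable states from the start: {A,B,D,E,G,H,I,J,K,L}. Unreachable: {C,F} — drop them.
P0 = {A,B,E,H,J,K,L} | {D,G,I}.
Refine {A,B,E,H,J,K,L} on symbol x: members go to different blocks, giving {B,E,H,J,K} and {A,L}.
On input y, block {B,E,H,J,K} splits into {B,H,J,K} and {E}.
Stable partition: {B,H,J,K} | {D,G,I} | {A,L} | {E} — 4 equivalence classes.
K and J lie in the same block of the stable partition, so they are equivalent — no string distinguishes them.

No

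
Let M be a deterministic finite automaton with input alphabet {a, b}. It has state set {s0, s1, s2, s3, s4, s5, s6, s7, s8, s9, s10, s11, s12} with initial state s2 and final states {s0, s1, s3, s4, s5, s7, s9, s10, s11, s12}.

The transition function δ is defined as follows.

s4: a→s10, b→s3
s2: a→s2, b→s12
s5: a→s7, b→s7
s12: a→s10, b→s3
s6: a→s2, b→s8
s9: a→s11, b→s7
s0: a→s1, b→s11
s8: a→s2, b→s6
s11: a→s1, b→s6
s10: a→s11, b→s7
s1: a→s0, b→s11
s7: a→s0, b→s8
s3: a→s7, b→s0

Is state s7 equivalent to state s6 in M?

No

Reachable states from the start: {s0,s1,s2,s3,s6,s7,s8,s10,s11,s12}. Unreachable: {s4,s5,s9} — drop them.
Initial partition by acceptance: {s0,s1,s3,s7,s10,s11,s12} | {s2,s6,s8}.
Split {s0,s1,s3,s7,s10,s11,s12} by δ(·,b) → {s0,s1,s3,s10,s12} and {s7,s11}.
Refine {s0,s1,s3,s10,s12} on symbol a: members go to different blocks, giving {s0,s1,s12} and {s3,s10}.
On input a, block {s0,s1,s12} splits into {s0,s1} and {s12}.
On input b, block {s2,s6,s8} splits into {s6,s8} and {s2}.
Refine {s3,s10} on symbol b: members go to different blocks, giving {s3} and {s10}.
Stable partition: {s0,s1} | {s6,s8} | {s7,s11} | {s3} | {s12} | {s2} | {s10} — 7 equivalence classes.
s7 and s6 end up in different blocks, so they are distinguishable. For instance, the string 'ε' is accepted from only s7.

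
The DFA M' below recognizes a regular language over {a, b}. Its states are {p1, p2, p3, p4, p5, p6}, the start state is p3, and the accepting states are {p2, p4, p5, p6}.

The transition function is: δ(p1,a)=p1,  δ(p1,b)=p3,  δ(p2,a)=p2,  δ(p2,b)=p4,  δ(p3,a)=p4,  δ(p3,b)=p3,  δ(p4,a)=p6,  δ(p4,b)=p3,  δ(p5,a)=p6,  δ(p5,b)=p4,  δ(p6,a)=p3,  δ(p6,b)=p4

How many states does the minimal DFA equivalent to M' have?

3

First remove the unreachable states {p1,p2,p5}; 3 states remain.
Start with accepting vs non-accepting: {p4,p6} | {p3}.
Refine {p4,p6} on symbol a: members go to different blocks, giving {p4} and {p6}.
No further refinement is possible. Final partition (3 blocks): {p4} | {p3} | {p6}.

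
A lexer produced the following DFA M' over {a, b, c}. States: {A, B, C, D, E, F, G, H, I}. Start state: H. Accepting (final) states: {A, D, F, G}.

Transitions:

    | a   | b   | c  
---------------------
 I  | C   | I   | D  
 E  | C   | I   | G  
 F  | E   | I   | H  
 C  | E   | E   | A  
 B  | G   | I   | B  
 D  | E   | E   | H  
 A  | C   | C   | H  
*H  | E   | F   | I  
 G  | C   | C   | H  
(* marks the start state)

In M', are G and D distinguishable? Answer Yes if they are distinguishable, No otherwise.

No

Reachable states from the start: {A,C,D,E,F,G,H,I}. Unreachable: {B} — drop them.
Start with accepting vs non-accepting: {A,D,F,G} | {C,E,H,I}.
On input b, block {C,E,H,I} splits into {C,E,I} and {H}.
No further refinement is possible. Final partition (3 blocks): {A,D,F,G} | {C,E,I} | {H}.
G and D lie in the same block of the stable partition, so they are equivalent — no string distinguishes them.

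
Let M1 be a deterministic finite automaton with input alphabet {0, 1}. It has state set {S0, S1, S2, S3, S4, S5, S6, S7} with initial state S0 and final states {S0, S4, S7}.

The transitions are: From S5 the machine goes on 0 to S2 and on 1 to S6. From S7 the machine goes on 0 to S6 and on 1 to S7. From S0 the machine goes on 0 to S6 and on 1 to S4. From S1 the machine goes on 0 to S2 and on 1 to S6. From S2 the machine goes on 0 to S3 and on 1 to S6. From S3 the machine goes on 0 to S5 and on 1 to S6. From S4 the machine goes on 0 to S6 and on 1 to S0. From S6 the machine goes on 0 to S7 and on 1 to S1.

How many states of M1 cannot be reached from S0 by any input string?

A breadth-first search from the start state visits every state.

0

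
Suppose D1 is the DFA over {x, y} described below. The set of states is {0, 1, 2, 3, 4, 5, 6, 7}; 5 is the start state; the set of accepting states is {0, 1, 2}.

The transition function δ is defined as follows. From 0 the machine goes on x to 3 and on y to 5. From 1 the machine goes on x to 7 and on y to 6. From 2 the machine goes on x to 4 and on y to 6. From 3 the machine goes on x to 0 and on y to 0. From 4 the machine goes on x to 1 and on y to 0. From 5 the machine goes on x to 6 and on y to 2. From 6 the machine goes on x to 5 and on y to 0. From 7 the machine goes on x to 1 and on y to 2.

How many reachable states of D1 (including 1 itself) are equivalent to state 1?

Every state is reachable, so we keep all 8.
P0 = {0,1,2} | {3,4,5,6,7}.
Split {3,4,5,6,7} by δ(·,x) → {3,4,7} and {5,6}.
Stable partition: {0,1,2} | {3,4,7} | {5,6} — 3 equivalence classes.
State 1 belongs to the block {0,1,2}, which has 3 states.

3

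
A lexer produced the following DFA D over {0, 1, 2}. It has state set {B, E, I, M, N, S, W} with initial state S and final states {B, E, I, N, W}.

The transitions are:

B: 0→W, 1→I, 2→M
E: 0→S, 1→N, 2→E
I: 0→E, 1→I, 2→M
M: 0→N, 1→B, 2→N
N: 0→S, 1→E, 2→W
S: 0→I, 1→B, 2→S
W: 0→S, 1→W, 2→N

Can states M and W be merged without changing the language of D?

No

All states are reachable from the start state.
Initial partition by acceptance: {B,E,I,N,W} | {M,S}.
Split {B,E,I,N,W} by δ(·,0) → {E,N,W} and {B,I}.
Refine {M,S} on symbol 0: members go to different blocks, giving {M} and {S}.
Stable partition: {E,N,W} | {M} | {B,I} | {S} — 4 equivalence classes.
M and W end up in different blocks, so they are distinguishable. For instance, the string 'ε' is accepted from only W.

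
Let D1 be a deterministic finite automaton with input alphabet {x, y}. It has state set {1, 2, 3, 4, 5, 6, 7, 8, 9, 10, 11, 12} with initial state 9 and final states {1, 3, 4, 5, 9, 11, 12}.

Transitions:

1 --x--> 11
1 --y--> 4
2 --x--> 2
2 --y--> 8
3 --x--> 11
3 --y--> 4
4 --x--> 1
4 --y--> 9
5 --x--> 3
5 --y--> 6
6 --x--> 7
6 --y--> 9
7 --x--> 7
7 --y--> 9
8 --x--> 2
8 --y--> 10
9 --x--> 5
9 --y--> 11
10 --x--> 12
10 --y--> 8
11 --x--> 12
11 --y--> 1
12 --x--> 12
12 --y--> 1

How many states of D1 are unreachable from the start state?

BFS from 9 reaches {1, 3, 4, 5, 6, 7, 9, 11, 12}; the 3 state(s) 2, 8, 10 are never visited.

3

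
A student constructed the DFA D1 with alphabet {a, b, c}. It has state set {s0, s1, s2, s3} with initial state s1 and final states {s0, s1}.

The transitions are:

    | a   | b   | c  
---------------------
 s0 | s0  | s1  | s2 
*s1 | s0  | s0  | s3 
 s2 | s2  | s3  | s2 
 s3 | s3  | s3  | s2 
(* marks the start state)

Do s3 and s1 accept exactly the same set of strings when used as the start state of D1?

No

Initial partition by acceptance: {s0,s1} | {s2,s3}.
Stable partition: {s0,s1} | {s2,s3} — 2 equivalence classes.
s3 and s1 end up in different blocks, so they are distinguishable. For instance, the string 'ε' is accepted from only s1.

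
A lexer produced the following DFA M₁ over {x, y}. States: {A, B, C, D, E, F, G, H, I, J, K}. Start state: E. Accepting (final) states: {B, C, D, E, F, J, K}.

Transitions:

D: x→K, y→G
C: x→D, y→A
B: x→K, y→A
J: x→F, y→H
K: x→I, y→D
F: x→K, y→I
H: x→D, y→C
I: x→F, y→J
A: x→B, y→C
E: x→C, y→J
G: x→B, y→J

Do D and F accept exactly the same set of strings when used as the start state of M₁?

Yes

Initial partition by acceptance: {B,C,D,E,F,J,K} | {A,G,H,I}.
Split {B,C,D,E,F,J,K} by δ(·,x) → {B,C,D,E,F,J} and {K}.
On input x, block {B,C,D,E,F,J} splits into {B,D,F} and {C,E,J}.
Split {C,E,J} by δ(·,x) → {C,J} and {E}.
No further refinement is possible. Final partition (5 blocks): {B,D,F} | {A,G,H,I} | {K} | {C,J} | {E}.
D and F lie in the same block of the stable partition, so they are equivalent — no string distinguishes them.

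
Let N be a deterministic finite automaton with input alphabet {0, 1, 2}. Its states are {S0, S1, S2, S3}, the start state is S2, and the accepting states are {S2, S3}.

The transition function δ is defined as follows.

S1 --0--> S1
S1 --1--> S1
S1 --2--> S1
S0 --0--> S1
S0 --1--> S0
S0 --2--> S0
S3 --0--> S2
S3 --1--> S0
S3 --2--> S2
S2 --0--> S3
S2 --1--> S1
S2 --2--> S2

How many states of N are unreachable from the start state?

0

A breadth-first search from the start state visits every state.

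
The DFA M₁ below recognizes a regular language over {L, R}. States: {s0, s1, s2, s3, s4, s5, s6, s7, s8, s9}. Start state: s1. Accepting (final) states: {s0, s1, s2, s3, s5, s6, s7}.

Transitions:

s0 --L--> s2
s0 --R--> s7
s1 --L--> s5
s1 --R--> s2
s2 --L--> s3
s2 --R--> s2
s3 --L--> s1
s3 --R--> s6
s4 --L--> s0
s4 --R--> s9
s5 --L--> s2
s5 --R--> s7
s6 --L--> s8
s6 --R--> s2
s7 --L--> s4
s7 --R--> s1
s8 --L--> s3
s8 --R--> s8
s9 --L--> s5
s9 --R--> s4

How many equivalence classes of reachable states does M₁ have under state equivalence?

4

All states are reachable from the start state.
Start with accepting vs non-accepting: {s0,s1,s2,s3,s5,s6,s7} | {s4,s8,s9}.
Refine {s0,s1,s2,s3,s5,s6,s7} on symbol L: members go to different blocks, giving {s0,s1,s2,s3,s5} and {s6,s7}.
On input R, block {s0,s1,s2,s3,s5} splits into {s0,s3,s5} and {s1,s2}.
Stable partition: {s0,s3,s5} | {s4,s8,s9} | {s6,s7} | {s1,s2} — 4 equivalence classes.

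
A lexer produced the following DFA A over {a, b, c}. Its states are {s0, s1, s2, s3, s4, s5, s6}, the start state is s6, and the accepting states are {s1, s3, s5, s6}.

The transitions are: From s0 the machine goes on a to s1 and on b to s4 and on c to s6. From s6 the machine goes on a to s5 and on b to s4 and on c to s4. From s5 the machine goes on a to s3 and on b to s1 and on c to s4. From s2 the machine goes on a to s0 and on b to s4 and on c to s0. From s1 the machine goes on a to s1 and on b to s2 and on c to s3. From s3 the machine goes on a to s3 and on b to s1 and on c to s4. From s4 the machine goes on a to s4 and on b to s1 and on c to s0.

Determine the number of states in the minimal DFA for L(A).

P0 = {s1,s3,s5,s6} | {s0,s2,s4}.
Refine {s1,s3,s5,s6} on symbol b: members go to different blocks, giving {s1,s6} and {s3,s5}.
Split {s1,s6} by δ(·,a) → {s1} and {s6}.
Refine {s0,s2,s4} on symbol a: members go to different blocks, giving {s2,s4} and {s0}.
On input a, block {s2,s4} splits into {s2} and {s4}.
Stable partition: {s1} | {s2} | {s3,s5} | {s6} | {s0} | {s4} — 6 equivalence classes.

6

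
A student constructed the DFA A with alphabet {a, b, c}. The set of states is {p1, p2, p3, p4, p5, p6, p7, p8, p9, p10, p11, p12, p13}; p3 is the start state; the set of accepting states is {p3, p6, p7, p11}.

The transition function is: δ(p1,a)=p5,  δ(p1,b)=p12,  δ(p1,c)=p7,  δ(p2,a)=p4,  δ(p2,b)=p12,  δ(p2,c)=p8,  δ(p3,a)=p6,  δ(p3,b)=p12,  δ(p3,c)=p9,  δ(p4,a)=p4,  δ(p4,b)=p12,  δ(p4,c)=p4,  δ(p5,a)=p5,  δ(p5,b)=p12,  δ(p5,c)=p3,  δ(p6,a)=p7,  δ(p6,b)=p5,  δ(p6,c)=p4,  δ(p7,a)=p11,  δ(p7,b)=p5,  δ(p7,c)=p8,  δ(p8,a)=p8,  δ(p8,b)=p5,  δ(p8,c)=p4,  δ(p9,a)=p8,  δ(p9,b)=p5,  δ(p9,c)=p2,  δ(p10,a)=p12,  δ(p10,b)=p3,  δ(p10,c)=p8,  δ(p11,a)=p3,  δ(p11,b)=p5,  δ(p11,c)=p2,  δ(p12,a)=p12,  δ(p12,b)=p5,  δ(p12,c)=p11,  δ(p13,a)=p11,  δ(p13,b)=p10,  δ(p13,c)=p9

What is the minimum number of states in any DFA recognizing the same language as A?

First remove the unreachable states {p1,p10,p13}; 10 states remain.
Initial partition by acceptance: {p3,p6,p7,p11} | {p2,p4,p5,p8,p9,p12}.
Refine {p2,p4,p5,p8,p9,p12} on symbol c: members go to different blocks, giving {p2,p4,p8,p9} and {p5,p12}.
The partition is now stable with 3 blocks: {p3,p6,p7,p11} | {p2,p4,p8,p9} | {p5,p12}.

3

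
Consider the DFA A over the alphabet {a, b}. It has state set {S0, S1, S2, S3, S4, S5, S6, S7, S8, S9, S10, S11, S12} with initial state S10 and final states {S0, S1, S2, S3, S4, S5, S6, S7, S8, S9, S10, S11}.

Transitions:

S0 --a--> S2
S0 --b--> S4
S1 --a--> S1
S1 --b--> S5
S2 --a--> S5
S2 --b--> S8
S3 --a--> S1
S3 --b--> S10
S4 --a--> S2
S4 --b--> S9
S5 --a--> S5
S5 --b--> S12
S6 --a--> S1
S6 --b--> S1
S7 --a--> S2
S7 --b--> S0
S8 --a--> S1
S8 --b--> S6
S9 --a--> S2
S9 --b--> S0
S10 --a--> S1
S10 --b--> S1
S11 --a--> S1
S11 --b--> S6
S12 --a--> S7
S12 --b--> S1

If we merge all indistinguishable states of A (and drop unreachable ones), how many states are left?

7

States {S3,S11} cannot be reached from the start state, so discard them.
P0 = {S0,S1,S2,S4,S5,S6,S7,S8,S9,S10} | {S12}.
Refine {S0,S1,S2,S4,S5,S6,S7,S8,S9,S10} on symbol b: members go to different blocks, giving {S0,S1,S2,S4,S6,S7,S8,S9,S10} and {S5}.
Split {S0,S1,S2,S4,S6,S7,S8,S9,S10} by δ(·,a) → {S0,S1,S4,S6,S7,S8,S9,S10} and {S2}.
On input a, block {S0,S1,S4,S6,S7,S8,S9,S10} splits into {S0,S4,S7,S9} and {S1,S6,S8,S10}.
Refine {S1,S6,S8,S10} on symbol b: members go to different blocks, giving {S6,S8,S10} and {S1}.
Split {S6,S8,S10} by δ(·,b) → {S6,S10} and {S8}.
Stable partition: {S0,S4,S7,S9} | {S12} | {S5} | {S2} | {S6,S10} | {S1} | {S8} — 7 equivalence classes.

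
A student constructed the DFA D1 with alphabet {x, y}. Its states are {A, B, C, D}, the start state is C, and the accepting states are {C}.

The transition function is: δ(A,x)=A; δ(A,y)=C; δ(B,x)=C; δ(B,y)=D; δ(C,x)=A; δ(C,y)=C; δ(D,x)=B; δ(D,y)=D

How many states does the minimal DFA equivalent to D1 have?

2

Reachable states from the start: {A,C}. Unreachable: {B,D} — drop them.
Start with accepting vs non-accepting: {C} | {A}.
No further refinement is possible. Final partition (2 blocks): {C} | {A}.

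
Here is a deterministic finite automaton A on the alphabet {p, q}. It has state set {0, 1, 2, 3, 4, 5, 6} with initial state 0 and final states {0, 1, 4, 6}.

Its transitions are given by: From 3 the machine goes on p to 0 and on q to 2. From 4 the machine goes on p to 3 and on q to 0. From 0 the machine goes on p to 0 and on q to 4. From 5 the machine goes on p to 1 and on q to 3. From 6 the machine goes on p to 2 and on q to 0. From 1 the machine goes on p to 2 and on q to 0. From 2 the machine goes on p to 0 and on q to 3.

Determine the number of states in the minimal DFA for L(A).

Reachable states from the start: {0,2,3,4}. Unreachable: {1,5,6} — drop them.
Start with accepting vs non-accepting: {0,4} | {2,3}.
Refine {0,4} on symbol p: members go to different blocks, giving {0} and {4}.
The partition is now stable with 3 blocks: {0} | {2,3} | {4}.

3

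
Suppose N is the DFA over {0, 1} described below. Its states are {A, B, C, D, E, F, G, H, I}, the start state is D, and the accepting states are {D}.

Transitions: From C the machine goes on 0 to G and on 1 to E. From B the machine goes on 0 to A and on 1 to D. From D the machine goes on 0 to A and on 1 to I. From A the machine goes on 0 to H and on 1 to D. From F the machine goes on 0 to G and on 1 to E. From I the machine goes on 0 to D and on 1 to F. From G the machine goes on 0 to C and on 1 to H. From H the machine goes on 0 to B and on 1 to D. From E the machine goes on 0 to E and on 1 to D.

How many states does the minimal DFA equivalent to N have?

Start with accepting vs non-accepting: {D} | {A,B,C,E,F,G,H,I}.
On input 0, block {A,B,C,E,F,G,H,I} splits into {A,B,C,E,F,G,H} and {I}.
Split {A,B,C,E,F,G,H} by δ(·,1) → {A,B,E,H} and {C,F,G}.
Stable partition: {D} | {A,B,E,H} | {I} | {C,F,G} — 4 equivalence classes.

4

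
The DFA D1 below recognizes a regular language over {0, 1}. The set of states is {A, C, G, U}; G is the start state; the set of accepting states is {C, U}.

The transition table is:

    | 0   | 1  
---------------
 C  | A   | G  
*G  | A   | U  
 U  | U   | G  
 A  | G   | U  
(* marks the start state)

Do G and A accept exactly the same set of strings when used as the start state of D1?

Yes

First remove the unreachable states {C}; 3 states remain.
Initial partition by acceptance: {U} | {A,G}.
Stable partition: {U} | {A,G} — 2 equivalence classes.
G and A lie in the same block of the stable partition, so they are equivalent — no string distinguishes them.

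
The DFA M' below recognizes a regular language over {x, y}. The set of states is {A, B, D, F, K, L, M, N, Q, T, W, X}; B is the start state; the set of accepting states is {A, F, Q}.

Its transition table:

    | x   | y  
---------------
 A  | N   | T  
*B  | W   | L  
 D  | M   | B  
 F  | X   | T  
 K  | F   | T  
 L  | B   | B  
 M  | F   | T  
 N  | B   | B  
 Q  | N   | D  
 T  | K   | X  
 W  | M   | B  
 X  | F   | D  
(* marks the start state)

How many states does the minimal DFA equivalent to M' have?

First remove the unreachable states {A,N,Q}; 9 states remain.
Start with accepting vs non-accepting: {F} | {B,D,K,L,M,T,W,X}.
Split {B,D,K,L,M,T,W,X} by δ(·,x) → {B,D,L,T,W} and {K,M,X}.
Split {B,D,L,T,W} by δ(·,x) → {D,T,W} and {B,L}.
Refine {D,T,W} on symbol y: members go to different blocks, giving {D,W} and {T}.
Refine {K,M,X} on symbol y: members go to different blocks, giving {K,M} and {X}.
Split {B,L} by δ(·,x) → {L} and {B}.
No further refinement is possible. Final partition (7 blocks): {F} | {D,W} | {K,M} | {L} | {T} | {X} | {B}.

7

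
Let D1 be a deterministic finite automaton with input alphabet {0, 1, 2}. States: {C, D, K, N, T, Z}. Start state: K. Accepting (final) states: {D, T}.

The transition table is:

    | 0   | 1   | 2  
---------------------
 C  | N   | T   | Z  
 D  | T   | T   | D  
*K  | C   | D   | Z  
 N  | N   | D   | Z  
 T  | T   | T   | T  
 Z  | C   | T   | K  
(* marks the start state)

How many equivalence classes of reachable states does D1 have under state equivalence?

Every state is reachable, so we keep all 6.
P0 = {D,T} | {C,K,N,Z}.
The partition is now stable with 2 blocks: {D,T} | {C,K,N,Z}.

2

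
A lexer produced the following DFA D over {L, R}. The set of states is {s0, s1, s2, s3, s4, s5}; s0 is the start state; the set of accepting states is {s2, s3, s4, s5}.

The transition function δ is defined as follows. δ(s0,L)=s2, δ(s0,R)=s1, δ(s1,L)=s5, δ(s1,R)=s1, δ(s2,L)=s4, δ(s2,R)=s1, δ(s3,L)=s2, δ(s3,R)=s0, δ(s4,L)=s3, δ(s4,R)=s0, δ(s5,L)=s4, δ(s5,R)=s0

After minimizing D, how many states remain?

All states are reachable from the start state.
Initial partition by acceptance: {s2,s3,s4,s5} | {s0,s1}.
No further refinement is possible. Final partition (2 blocks): {s2,s3,s4,s5} | {s0,s1}.

2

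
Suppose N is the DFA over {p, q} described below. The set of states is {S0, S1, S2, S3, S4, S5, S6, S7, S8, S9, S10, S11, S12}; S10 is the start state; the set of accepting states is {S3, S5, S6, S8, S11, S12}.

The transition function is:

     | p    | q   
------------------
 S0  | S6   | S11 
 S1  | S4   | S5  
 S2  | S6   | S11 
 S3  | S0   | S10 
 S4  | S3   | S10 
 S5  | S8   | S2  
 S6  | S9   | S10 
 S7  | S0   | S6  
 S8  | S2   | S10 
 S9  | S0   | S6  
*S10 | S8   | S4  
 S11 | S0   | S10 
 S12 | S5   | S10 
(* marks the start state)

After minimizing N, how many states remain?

5

First remove the unreachable states {S1,S5,S7,S12}; 9 states remain.
Initial partition by acceptance: {S3,S6,S8,S11} | {S0,S2,S4,S9,S10}.
On input p, block {S0,S2,S4,S9,S10} splits into {S0,S2,S4,S10} and {S9}.
On input p, block {S3,S6,S8,S11} splits into {S3,S8,S11} and {S6}.
On input p, block {S0,S2,S4,S10} splits into {S0,S2} and {S4,S10}.
Stable partition: {S3,S8,S11} | {S0,S2} | {S9} | {S6} | {S4,S10} — 5 equivalence classes.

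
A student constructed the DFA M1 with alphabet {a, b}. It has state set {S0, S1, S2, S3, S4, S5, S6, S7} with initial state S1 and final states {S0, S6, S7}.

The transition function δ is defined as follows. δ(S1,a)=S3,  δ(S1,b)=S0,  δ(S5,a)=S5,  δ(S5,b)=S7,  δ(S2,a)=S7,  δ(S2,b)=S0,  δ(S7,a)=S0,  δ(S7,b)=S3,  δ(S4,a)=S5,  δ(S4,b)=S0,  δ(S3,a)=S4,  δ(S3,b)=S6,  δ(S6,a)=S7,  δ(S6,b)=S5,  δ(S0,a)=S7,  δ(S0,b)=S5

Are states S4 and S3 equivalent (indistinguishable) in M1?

Yes

Reachable states from the start: {S0,S1,S3,S4,S5,S6,S7}. Unreachable: {S2} — drop them.
P0 = {S0,S6,S7} | {S1,S3,S4,S5}.
Stable partition: {S0,S6,S7} | {S1,S3,S4,S5} — 2 equivalence classes.
S4 and S3 lie in the same block of the stable partition, so they are equivalent — no string distinguishes them.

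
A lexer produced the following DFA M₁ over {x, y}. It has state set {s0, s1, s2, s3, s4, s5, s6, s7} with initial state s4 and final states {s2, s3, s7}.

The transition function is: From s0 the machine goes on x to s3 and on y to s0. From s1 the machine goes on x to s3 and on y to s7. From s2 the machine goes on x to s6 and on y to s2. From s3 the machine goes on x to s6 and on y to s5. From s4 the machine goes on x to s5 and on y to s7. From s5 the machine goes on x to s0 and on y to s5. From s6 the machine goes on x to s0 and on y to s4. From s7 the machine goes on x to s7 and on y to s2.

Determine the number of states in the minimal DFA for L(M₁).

7

First remove the unreachable states {s1}; 7 states remain.
P0 = {s2,s3,s7} | {s0,s4,s5,s6}.
Split {s2,s3,s7} by δ(·,x) → {s2,s3} and {s7}.
Refine {s2,s3} on symbol y: members go to different blocks, giving {s2} and {s3}.
On input x, block {s0,s4,s5,s6} splits into {s4,s5,s6} and {s0}.
Refine {s4,s5,s6} on symbol x: members go to different blocks, giving {s5,s6} and {s4}.
Refine {s5,s6} on symbol y: members go to different blocks, giving {s5} and {s6}.
The partition is now stable with 7 blocks: {s2} | {s5} | {s7} | {s3} | {s0} | {s4} | {s6}.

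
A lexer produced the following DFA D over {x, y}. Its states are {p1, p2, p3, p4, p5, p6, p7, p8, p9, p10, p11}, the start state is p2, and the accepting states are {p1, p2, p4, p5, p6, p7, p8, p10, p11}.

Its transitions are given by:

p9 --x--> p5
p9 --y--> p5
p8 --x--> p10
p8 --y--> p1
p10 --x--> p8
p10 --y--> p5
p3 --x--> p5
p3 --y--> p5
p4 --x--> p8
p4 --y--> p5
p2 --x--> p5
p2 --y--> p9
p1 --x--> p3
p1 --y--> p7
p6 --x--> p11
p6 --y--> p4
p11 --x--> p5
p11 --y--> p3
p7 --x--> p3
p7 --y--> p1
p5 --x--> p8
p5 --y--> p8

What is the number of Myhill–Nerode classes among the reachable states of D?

6

States {p4,p6,p11} cannot be reached from the start state, so discard them.
Initial partition by acceptance: {p1,p2,p5,p7,p8,p10} | {p3,p9}.
Refine {p1,p2,p5,p7,p8,p10} on symbol x: members go to different blocks, giving {p2,p5,p8,p10} and {p1,p7}.
Split {p2,p5,p8,p10} by δ(·,y) → {p5,p10} and {p2} and {p8}.
On input y, block {p5,p10} splits into {p5} and {p10}.
The partition is now stable with 6 blocks: {p5} | {p3,p9} | {p1,p7} | {p2} | {p8} | {p10}.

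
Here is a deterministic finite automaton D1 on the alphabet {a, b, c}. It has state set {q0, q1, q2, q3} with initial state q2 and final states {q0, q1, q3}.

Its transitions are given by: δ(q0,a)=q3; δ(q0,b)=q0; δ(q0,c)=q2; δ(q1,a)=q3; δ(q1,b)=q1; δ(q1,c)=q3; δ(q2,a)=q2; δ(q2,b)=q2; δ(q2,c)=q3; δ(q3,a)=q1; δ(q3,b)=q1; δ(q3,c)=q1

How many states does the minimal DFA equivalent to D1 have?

2

First remove the unreachable states {q0}; 3 states remain.
P0 = {q1,q3} | {q2}.
No further refinement is possible. Final partition (2 blocks): {q1,q3} | {q2}.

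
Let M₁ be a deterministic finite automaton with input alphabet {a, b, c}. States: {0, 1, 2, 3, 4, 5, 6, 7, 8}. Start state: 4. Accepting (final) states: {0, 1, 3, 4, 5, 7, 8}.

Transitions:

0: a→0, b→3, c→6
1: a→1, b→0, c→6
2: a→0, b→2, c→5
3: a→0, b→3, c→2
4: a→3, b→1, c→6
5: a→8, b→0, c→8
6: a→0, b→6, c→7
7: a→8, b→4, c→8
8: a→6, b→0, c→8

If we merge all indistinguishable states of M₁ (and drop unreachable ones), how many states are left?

4

Every state is reachable, so we keep all 9.
Initial partition by acceptance: {0,1,3,4,5,7,8} | {2,6}.
Refine {0,1,3,4,5,7,8} on symbol a: members go to different blocks, giving {0,1,3,4,5,7} and {8}.
Refine {0,1,3,4,5,7} on symbol a: members go to different blocks, giving {0,1,3,4} and {5,7}.
No further refinement is possible. Final partition (4 blocks): {0,1,3,4} | {2,6} | {8} | {5,7}.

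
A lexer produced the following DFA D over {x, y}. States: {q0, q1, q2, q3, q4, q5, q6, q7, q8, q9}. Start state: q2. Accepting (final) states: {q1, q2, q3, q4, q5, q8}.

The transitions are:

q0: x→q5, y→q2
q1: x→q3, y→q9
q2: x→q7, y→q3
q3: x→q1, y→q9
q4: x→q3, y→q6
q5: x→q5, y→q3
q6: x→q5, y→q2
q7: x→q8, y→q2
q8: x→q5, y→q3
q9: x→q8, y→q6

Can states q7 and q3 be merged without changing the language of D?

Reachable states from the start: {q1,q2,q3,q5,q6,q7,q8,q9}. Unreachable: {q0,q4} — drop them.
Start with accepting vs non-accepting: {q1,q2,q3,q5,q8} | {q6,q7,q9}.
Refine {q1,q2,q3,q5,q8} on symbol x: members go to different blocks, giving {q1,q3,q5,q8} and {q2}.
On input y, block {q1,q3,q5,q8} splits into {q1,q3} and {q5,q8}.
Refine {q6,q7,q9} on symbol y: members go to different blocks, giving {q6,q7} and {q9}.
Stable partition: {q1,q3} | {q6,q7} | {q2} | {q5,q8} | {q9} — 5 equivalence classes.
q7 and q3 end up in different blocks, so they are distinguishable. For instance, the string 'ε' is accepted from only q3.

No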